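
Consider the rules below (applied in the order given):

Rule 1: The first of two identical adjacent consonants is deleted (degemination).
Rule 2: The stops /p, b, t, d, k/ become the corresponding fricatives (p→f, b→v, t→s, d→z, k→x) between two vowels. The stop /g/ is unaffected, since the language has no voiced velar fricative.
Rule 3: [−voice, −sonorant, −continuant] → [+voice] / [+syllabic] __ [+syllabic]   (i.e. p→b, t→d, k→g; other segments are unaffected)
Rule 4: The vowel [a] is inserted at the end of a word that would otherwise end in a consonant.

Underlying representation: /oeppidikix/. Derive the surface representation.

Rule 1 (degemination): /pp/ is a geminate; the first /p/ deletes. /oeppidikix/ → oepidikix.
Rule 2 (intervocalic spirantization): /p/ is a stop between vowels /e/ and /i/, so it spirantizes to the fricative [f]. /d/ is a stop between vowels /i/ and /i/, so it spirantizes to the fricative [z]. /k/ is a stop between vowels /i/ and /i/, so it spirantizes to the fricative [x]. /oepidikix/ → oefizixix.
Rule 3 (intervocalic voicing): no segment meets the environment; /oefizixix/ is unchanged.
Rule 4 (final a-epenthesis): the form ends in the consonant /x/, so [a] is inserted word-finally. /oefizixix/ → oefizixixa.

oefizixixa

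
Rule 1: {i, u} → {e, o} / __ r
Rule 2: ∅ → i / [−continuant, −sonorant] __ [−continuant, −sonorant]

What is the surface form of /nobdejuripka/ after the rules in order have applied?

Rule 1 (pre-rhotic lowering): /u/ is a high vowel immediately before /r/, so it lowers to [o]. /nobdejuripka/ → nobdejoripka.
Rule 2 (stop-cluster i-epenthesis): /b/ and /d/ form a stop–stop cluster, so [i] is inserted between them. /p/ and /k/ form a stop–stop cluster, so [i] is inserted between them. /nobdejoripka/ → nobidejoripika.

nobidejoripika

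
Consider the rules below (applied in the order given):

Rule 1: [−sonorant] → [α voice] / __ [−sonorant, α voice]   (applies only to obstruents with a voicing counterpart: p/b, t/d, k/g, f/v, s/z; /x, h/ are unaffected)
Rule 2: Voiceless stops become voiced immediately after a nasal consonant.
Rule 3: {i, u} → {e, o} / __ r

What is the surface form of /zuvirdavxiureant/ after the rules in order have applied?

Rule 1 (regressive voicing assimilation): /v/ precedes the voiceless obstruent /x/, so it devoices to [f] by assimilation. /zuvirdavxiureant/ → zuvirdafxiureant.
Rule 2 (post-nasal voicing): /t/ is a voiceless stop immediately after the nasal /n/, so it voices to [d]. /zuvirdafxiureant/ → zuvirdafxiureand.
Rule 3 (pre-rhotic lowering): /i/ is a high vowel immediately before /r/, so it lowers to [e]. /u/ is a high vowel immediately before /r/, so it lowers to [o]. /zuvirdafxiureand/ → zuverdafxioreand.

zuverdafxioreand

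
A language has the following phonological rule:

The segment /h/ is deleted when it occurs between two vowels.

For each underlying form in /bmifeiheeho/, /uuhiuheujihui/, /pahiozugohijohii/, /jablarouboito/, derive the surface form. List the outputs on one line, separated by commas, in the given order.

bmifeieeo, uuiueujiui, paiozugoijoii, jablarouboito

/bmifeiheeho/: /h/ occurs between vowels /i/ and /e/, so it deletes. /h/ occurs between vowels /e/ and /o/, so it deletes. → [bmifeieeo].
/uuhiuheujihui/: /h/ occurs between vowels /u/ and /i/, so it deletes. /h/ occurs between vowels /u/ and /e/, so it deletes. /h/ occurs between vowels /i/ and /u/, so it deletes. → [uuiueujiui].
/pahiozugohijohii/: /h/ occurs between vowels /a/ and /i/, so it deletes. /h/ occurs between vowels /o/ and /i/, so it deletes. /h/ occurs between vowels /o/ and /i/, so it deletes. → [paiozugoijoii].
/jablarouboito/: the rule's environment is not met; surfaces unchanged as [jablarouboito].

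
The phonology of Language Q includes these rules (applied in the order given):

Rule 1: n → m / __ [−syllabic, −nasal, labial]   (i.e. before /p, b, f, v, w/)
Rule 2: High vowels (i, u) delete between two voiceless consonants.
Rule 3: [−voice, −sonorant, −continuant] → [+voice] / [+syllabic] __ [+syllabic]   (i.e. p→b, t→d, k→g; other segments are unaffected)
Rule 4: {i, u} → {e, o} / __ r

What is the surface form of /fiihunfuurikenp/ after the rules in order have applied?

fiihumfuorigemp

Rule 1 (nasal place assimilation): /n/ precedes the labial consonant /f/, so it assimilates in place to [m]. /n/ precedes the labial consonant /p/, so it assimilates in place to [m]. /fiihunfuurikenp/ → fiihumfuurikemp.
Rule 2 (high vowel syncope): no segment meets the environment; /fiihumfuurikemp/ is unchanged.
Rule 3 (intervocalic voicing): /k/ is a voiceless stop between vowels /i/ and /e/, so it voices to [g]. /fiihumfuurikemp/ → fiihumfuurigemp.
Rule 4 (pre-rhotic lowering): /u/ is a high vowel immediately before /r/, so it lowers to [o]. /fiihumfuurigemp/ → fiihumfuorigemp.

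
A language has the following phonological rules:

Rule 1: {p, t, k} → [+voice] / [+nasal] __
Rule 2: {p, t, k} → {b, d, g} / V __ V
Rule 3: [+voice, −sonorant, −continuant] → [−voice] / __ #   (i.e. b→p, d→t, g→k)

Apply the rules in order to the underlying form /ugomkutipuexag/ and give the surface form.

Rule 1 (post-nasal voicing): /k/ is a voiceless stop immediately after the nasal /m/, so it voices to [g]. /ugomkutipuexag/ → ugomgutipuexag.
Rule 2 (intervocalic voicing): /t/ is a voiceless stop between vowels /u/ and /i/, so it voices to [d]. /p/ is a voiceless stop between vowels /i/ and /u/, so it voices to [b]. /ugomgutipuexag/ → ugomgudibuexag.
Rule 3 (final devoicing): /g/ is a voiced stop in word-final position, so it devoices to [k]. /ugomgudibuexag/ → ugomgudibuexak.

ugomgudibuexak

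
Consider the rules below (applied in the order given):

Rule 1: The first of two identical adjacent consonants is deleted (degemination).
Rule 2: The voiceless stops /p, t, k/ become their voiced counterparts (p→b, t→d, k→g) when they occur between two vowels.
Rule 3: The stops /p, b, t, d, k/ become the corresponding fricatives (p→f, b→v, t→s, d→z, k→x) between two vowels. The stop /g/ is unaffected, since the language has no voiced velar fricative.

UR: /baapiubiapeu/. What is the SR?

baaviuviaveu

Rule 1 (degemination): no segment meets the environment; /baapiubiapeu/ is unchanged.
Rule 2 (intervocalic voicing): /p/ is a voiceless stop between vowels /a/ and /i/, so it voices to [b]. /p/ is a voiceless stop between vowels /a/ and /e/, so it voices to [b]. /baapiubiapeu/ → baabiubiabeu.
Rule 3 (intervocalic spirantization): /b/ is a stop between vowels /a/ and /i/, so it spirantizes to the fricative [v]. /b/ is a stop between vowels /u/ and /i/, so it spirantizes to the fricative [v]. /b/ is a stop between vowels /a/ and /e/, so it spirantizes to the fricative [v]. /baabiubiabeu/ → baaviuviaveu.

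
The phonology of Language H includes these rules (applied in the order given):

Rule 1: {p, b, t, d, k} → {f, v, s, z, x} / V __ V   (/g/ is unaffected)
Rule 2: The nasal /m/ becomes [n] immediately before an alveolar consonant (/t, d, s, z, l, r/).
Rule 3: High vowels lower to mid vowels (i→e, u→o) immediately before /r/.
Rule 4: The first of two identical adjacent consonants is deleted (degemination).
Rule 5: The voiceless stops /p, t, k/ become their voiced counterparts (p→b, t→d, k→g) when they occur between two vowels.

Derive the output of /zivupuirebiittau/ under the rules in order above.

Rule 1 (intervocalic spirantization): /p/ is a stop between vowels /u/ and /u/, so it spirantizes to the fricative [f]. /b/ is a stop between vowels /e/ and /i/, so it spirantizes to the fricative [v]. /zivupuirebiittau/ → zivufuireviittau.
Rule 2 (nasal place assimilation): no segment meets the environment; /zivufuireviittau/ is unchanged.
Rule 3 (pre-rhotic lowering): /i/ is a high vowel immediately before /r/, so it lowers to [e]. /zivufuireviittau/ → zivufuereviittau.
Rule 4 (degemination): /tt/ is a geminate; the first /t/ deletes. /zivufuereviittau/ → zivufuereviitau.
Rule 5 (intervocalic voicing): /t/ is a voiceless stop between vowels /i/ and /a/, so it voices to [d]. /zivufuereviitau/ → zivufuereviidau.

zivufuereviidau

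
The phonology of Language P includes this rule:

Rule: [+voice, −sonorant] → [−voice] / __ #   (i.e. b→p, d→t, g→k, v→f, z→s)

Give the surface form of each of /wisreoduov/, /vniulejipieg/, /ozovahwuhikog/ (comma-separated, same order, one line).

wisreoduof, vniulejipiek, ozovahwuhikok

/wisreoduov/: /v/ is a voiced obstruent in word-final position, so it devoices to [f]. → [wisreoduof].
/vniulejipieg/: /g/ is a voiced obstruent in word-final position, so it devoices to [k]. → [vniulejipiek].
/ozovahwuhikog/: /g/ is a voiced obstruent in word-final position, so it devoices to [k]. → [ozovahwuhikok].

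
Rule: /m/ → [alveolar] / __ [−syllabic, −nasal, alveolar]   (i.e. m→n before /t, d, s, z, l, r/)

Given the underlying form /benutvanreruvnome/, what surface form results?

No segment of /benutvanreruvnome/ meets the structural description of the rule, so the form surfaces unchanged.

benutvanreruvnome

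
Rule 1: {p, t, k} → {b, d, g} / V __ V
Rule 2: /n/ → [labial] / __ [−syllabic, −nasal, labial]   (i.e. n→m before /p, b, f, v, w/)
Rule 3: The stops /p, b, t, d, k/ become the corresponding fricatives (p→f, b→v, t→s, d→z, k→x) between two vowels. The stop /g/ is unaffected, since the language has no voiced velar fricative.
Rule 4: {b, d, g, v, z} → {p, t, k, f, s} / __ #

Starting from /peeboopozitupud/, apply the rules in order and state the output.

peevoovozizuvut

Rule 1 (intervocalic voicing): /p/ is a voiceless stop between vowels /o/ and /o/, so it voices to [b]. /t/ is a voiceless stop between vowels /i/ and /u/, so it voices to [d]. /p/ is a voiceless stop between vowels /u/ and /u/, so it voices to [b]. /peeboopozitupud/ → peeboobozidubud.
Rule 2 (nasal place assimilation): no segment meets the environment; /peeboobozidubud/ is unchanged.
Rule 3 (intervocalic spirantization): /b/ is a stop between vowels /e/ and /o/, so it spirantizes to the fricative [v]. /b/ is a stop between vowels /o/ and /o/, so it spirantizes to the fricative [v]. /d/ is a stop between vowels /i/ and /u/, so it spirantizes to the fricative [z]. /b/ is a stop between vowels /u/ and /u/, so it spirantizes to the fricative [v]. /peeboobozidubud/ → peevoovozizuvud.
Rule 4 (final devoicing): /d/ is a voiced obstruent in word-final position, so it devoices to [t]. /peevoovozizuvud/ → peevoovozizuvut.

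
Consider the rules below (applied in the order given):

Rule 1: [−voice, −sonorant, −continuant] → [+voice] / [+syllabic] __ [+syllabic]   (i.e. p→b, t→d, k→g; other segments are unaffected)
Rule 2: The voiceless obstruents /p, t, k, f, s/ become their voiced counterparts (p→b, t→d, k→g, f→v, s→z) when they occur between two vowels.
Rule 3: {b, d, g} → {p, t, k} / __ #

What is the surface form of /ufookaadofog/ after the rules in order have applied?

uvoogaadovok

Rule 1 (intervocalic voicing): /k/ is a voiceless stop between vowels /o/ and /a/, so it voices to [g]. /ufookaadofog/ → ufoogaadofog.
Rule 2 (intervocalic voicing): /f/ is a voiceless obstruent between vowels /u/ and /o/, so it voices to [v]. /f/ is a voiceless obstruent between vowels /o/ and /o/, so it voices to [v]. /ufoogaadofog/ → uvoogaadovog.
Rule 3 (final devoicing): /g/ is a voiced stop in word-final position, so it devoices to [k]. /uvoogaadovog/ → uvoogaadovok.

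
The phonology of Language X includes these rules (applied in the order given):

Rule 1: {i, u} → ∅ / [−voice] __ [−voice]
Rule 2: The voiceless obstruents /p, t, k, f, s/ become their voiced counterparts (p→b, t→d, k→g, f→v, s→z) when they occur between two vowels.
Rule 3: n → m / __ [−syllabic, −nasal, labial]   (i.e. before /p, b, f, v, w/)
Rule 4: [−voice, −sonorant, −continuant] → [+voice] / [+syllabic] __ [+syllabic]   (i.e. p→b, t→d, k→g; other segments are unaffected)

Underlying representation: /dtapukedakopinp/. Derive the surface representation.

dtapkedagobimp

Rule 1 (high vowel syncope): /u/ is a high vowel flanked by voiceless consonants /p/ and /k/, so it deletes. /dtapukedakopinp/ → dtapkedakopinp.
Rule 2 (intervocalic voicing): /k/ is a voiceless obstruent between vowels /a/ and /o/, so it voices to [g]. /p/ is a voiceless obstruent between vowels /o/ and /i/, so it voices to [b]. /dtapkedakopinp/ → dtapkedagobinp.
Rule 3 (nasal place assimilation): /n/ precedes the labial consonant /p/, so it assimilates in place to [m]. /dtapkedagobinp/ → dtapkedagobimp.
Rule 4 (intervocalic voicing): no segment meets the environment; /dtapkedagobimp/ is unchanged.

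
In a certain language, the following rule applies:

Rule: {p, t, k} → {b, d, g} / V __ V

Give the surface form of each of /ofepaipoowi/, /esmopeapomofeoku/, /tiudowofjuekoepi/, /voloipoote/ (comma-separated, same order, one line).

/ofepaipoowi/: /p/ is a voiceless stop between vowels /e/ and /a/, so it voices to [b]. /p/ is a voiceless stop between vowels /i/ and /o/, so it voices to [b]. → [ofebaiboowi].
/esmopeapomofeoku/: /p/ is a voiceless stop between vowels /o/ and /e/, so it voices to [b]. /p/ is a voiceless stop between vowels /a/ and /o/, so it voices to [b]. /k/ is a voiceless stop between vowels /o/ and /u/, so it voices to [g]. → [esmobeabomofeogu].
/tiudowofjuekoepi/: /k/ is a voiceless stop between vowels /e/ and /o/, so it voices to [g]. /p/ is a voiceless stop between vowels /e/ and /i/, so it voices to [b]. → [tiudowofjuegoebi].
/voloipoote/: /p/ is a voiceless stop between vowels /i/ and /o/, so it voices to [b]. /t/ is a voiceless stop between vowels /o/ and /e/, so it voices to [d]. → [voloiboode].

ofebaiboowi, esmobeabomofeogu, tiudowofjuegoebi, voloiboode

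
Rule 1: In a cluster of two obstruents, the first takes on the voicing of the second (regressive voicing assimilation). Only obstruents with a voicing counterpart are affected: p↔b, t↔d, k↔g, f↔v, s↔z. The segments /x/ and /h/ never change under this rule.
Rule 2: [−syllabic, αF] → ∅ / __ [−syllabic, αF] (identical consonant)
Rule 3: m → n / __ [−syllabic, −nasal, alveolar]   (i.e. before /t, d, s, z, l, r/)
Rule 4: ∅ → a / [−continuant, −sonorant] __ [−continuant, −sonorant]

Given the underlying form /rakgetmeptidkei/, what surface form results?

Rule 1 (regressive voicing assimilation): /k/ precedes the voiced obstruent /g/, so it voices to [g] by assimilation. /d/ precedes the voiceless obstruent /k/, so it devoices to [t] by assimilation. /rakgetmeptidkei/ → raggetmeptitkei.
Rule 2 (degemination): /gg/ is a geminate; the first /g/ deletes. /raggetmeptitkei/ → ragetmeptitkei.
Rule 3 (nasal place assimilation): no segment meets the environment; /ragetmeptitkei/ is unchanged.
Rule 4 (stop-cluster a-epenthesis): /p/ and /t/ form a stop–stop cluster, so [a] is inserted between them. /t/ and /k/ form a stop–stop cluster, so [a] is inserted between them. /ragetmeptitkei/ → ragetmepatitakei.

ragetmepatitakei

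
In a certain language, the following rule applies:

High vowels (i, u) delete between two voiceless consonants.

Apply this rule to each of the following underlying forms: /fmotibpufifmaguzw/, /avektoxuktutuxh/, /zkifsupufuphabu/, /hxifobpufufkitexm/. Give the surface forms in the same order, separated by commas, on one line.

/fmotibpufifmaguzw/: /u/ is a high vowel flanked by voiceless consonants /p/ and /f/, so it deletes. /i/ is a high vowel flanked by voiceless consonants /f/ and /f/, so it deletes. → [fmotibpffmaguzw].
/avektoxuktutuxh/: /u/ is a high vowel flanked by voiceless consonants /x/ and /k/, so it deletes. /u/ is a high vowel flanked by voiceless consonants /t/ and /t/, so it deletes. /u/ is a high vowel flanked by voiceless consonants /t/ and /x/, so it deletes. → [avektoxkttxh].
/zkifsupufuphabu/: /i/ is a high vowel flanked by voiceless consonants /k/ and /f/, so it deletes. /u/ is a high vowel flanked by voiceless consonants /s/ and /p/, so it deletes. /u/ is a high vowel flanked by voiceless consonants /p/ and /f/, so it deletes. /u/ is a high vowel flanked by voiceless consonants /f/ and /p/, so it deletes. → [zkfspfphabu].
/hxifobpufufkitexm/: /i/ is a high vowel flanked by voiceless consonants /x/ and /f/, so it deletes. /u/ is a high vowel flanked by voiceless consonants /p/ and /f/, so it deletes. /u/ is a high vowel flanked by voiceless consonants /f/ and /f/, so it deletes. /i/ is a high vowel flanked by voiceless consonants /k/ and /t/, so it deletes. → [hxfobpffktexm].

fmotibpffmaguzw, avektoxkttxh, zkfspfphabu, hxfobpffktexm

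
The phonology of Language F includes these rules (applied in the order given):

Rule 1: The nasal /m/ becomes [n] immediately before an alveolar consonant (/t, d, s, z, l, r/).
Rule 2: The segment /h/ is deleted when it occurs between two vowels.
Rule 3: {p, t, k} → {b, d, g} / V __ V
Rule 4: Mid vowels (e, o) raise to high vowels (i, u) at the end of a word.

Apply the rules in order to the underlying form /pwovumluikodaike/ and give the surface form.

Rule 1 (nasal place assimilation): /m/ precedes the alveolar consonant /l/, so it assimilates in place to [n]. /pwovumluikodaike/ → pwovunluikodaike.
Rule 2 (intervocalic h-deletion): no segment meets the environment; /pwovunluikodaike/ is unchanged.
Rule 3 (intervocalic voicing): /k/ is a voiceless stop between vowels /i/ and /o/, so it voices to [g]. /k/ is a voiceless stop between vowels /i/ and /e/, so it voices to [g]. /pwovunluikodaike/ → pwovunluigodaige.
Rule 4 (final vowel raising): /e/ is a mid vowel in word-final position, so it raises to [i]. /pwovunluigodaige/ → pwovunluigodaigi.

pwovunluigodaigi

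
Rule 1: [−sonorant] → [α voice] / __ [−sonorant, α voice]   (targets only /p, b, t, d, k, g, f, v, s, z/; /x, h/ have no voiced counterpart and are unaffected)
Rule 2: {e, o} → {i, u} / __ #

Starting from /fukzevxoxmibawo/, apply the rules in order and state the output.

Rule 1 (regressive voicing assimilation): /k/ precedes the voiced obstruent /z/, so it voices to [g] by assimilation. /v/ precedes the voiceless obstruent /x/, so it devoices to [f] by assimilation. /fukzevxoxmibawo/ → fugzefxoxmibawo.
Rule 2 (final vowel raising): /o/ is a mid vowel in word-final position, so it raises to [u]. /fugzefxoxmibawo/ → fugzefxoxmibawu.

fugzefxoxmibawu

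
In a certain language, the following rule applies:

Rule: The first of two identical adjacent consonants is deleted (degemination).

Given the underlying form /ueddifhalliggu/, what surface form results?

uedifhaligu

/dd/ is a geminate; the first /d/ deletes.
/ll/ is a geminate; the first /l/ deletes.
/gg/ is a geminate; the first /g/ deletes.
The other instances of /d/, /f/, /h/, /l/, /g/ do not occur in the required environment and remain unchanged.
Surface form: [uedifhaligu].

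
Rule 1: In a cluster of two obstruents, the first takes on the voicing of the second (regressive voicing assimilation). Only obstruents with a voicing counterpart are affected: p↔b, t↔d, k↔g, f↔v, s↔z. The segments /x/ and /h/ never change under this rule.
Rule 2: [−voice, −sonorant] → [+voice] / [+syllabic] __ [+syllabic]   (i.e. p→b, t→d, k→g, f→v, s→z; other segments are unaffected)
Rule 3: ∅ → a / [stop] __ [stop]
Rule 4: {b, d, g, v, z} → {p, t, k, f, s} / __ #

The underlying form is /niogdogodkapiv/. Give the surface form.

niogadogotakabif

Rule 1 (regressive voicing assimilation): /d/ precedes the voiceless obstruent /k/, so it devoices to [t] by assimilation. /niogdogodkapiv/ → niogdogotkapiv.
Rule 2 (intervocalic voicing): /p/ is a voiceless obstruent between vowels /a/ and /i/, so it voices to [b]. /niogdogotkapiv/ → niogdogotkabiv.
Rule 3 (stop-cluster a-epenthesis): /g/ and /d/ form a stop–stop cluster, so [a] is inserted between them. /t/ and /k/ form a stop–stop cluster, so [a] is inserted between them. /niogdogotkabiv/ → niogadogotakabiv.
Rule 4 (final devoicing): /v/ is a voiced obstruent in word-final position, so it devoices to [f]. /niogadogotakabiv/ → niogadogotakabif.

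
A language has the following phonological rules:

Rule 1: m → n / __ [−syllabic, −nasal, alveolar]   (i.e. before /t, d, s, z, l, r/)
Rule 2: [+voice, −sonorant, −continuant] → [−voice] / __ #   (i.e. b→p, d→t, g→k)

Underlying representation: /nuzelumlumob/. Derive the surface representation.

nuzelunlumop

Rule 1 (nasal place assimilation): /m/ precedes the alveolar consonant /l/, so it assimilates in place to [n]. /nuzelumlumob/ → nuzelunlumob.
Rule 2 (final devoicing): /b/ is a voiced stop in word-final position, so it devoices to [p]. /nuzelunlumob/ → nuzelunlumop.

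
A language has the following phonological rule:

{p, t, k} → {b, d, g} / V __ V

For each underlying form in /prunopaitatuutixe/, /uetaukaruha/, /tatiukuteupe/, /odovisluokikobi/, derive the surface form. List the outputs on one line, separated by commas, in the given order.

/prunopaitatuutixe/: /p/ is a voiceless stop between vowels /o/ and /a/, so it voices to [b]. /t/ is a voiceless stop between vowels /i/ and /a/, so it voices to [d]. /t/ is a voiceless stop between vowels /a/ and /u/, so it voices to [d]. /t/ is a voiceless stop between vowels /u/ and /i/, so it voices to [d]. → [prunobaidaduudixe].
/uetaukaruha/: /t/ is a voiceless stop between vowels /e/ and /a/, so it voices to [d]. /k/ is a voiceless stop between vowels /u/ and /a/, so it voices to [g]. → [uedaugaruha].
/tatiukuteupe/: /t/ is a voiceless stop between vowels /a/ and /i/, so it voices to [d]. /k/ is a voiceless stop between vowels /u/ and /u/, so it voices to [g]. /t/ is a voiceless stop between vowels /u/ and /e/, so it voices to [d]. /p/ is a voiceless stop between vowels /u/ and /e/, so it voices to [b]. → [tadiugudeube].
/odovisluokikobi/: /k/ is a voiceless stop between vowels /o/ and /i/, so it voices to [g]. /k/ is a voiceless stop between vowels /i/ and /o/, so it voices to [g]. → [odovisluogigobi].

prunobaidaduudixe, uedaugaruha, tadiugudeube, odovisluogigobi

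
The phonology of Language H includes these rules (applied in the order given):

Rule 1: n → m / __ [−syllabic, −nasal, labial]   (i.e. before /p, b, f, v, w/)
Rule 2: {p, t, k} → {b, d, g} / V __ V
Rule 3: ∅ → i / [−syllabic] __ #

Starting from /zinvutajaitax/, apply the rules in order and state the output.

zimvudajaidaxi

Rule 1 (nasal place assimilation): /n/ precedes the labial consonant /v/, so it assimilates in place to [m]. /zinvutajaitax/ → zimvutajaitax.
Rule 2 (intervocalic voicing): /t/ is a voiceless stop between vowels /u/ and /a/, so it voices to [d]. /t/ is a voiceless stop between vowels /i/ and /a/, so it voices to [d]. /zimvutajaitax/ → zimvudajaidax.
Rule 3 (final i-epenthesis): the form ends in the consonant /x/, so [i] is inserted word-finally. /zimvudajaidax/ → zimvudajaidaxi.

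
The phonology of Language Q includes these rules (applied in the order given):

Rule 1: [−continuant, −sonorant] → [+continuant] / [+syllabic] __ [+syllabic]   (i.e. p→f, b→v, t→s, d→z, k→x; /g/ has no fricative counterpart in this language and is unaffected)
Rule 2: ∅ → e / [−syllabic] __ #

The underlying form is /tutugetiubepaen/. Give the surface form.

Rule 1 (intervocalic spirantization): /t/ is a stop between vowels /u/ and /u/, so it spirantizes to the fricative [s]. /t/ is a stop between vowels /e/ and /i/, so it spirantizes to the fricative [s]. /b/ is a stop between vowels /u/ and /e/, so it spirantizes to the fricative [v]. /p/ is a stop between vowels /e/ and /a/, so it spirantizes to the fricative [f]. /tutugetiubepaen/ → tusugesiuvefaen.
Rule 2 (final e-epenthesis): the form ends in the consonant /n/, so [e] is inserted word-finally. /tusugesiuvefaen/ → tusugesiuvefaene.

tusugesiuvefaene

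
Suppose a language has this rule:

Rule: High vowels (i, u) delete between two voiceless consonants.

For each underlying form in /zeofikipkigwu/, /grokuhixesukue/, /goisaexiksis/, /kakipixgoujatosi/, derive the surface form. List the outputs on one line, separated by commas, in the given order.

/zeofikipkigwu/: /i/ is a high vowel flanked by voiceless consonants /f/ and /k/, so it deletes. /i/ is a high vowel flanked by voiceless consonants /k/ and /p/, so it deletes. → [zeofkpkigwu].
/grokuhixesukue/: /u/ is a high vowel flanked by voiceless consonants /k/ and /h/, so it deletes. /i/ is a high vowel flanked by voiceless consonants /h/ and /x/, so it deletes. /u/ is a high vowel flanked by voiceless consonants /s/ and /k/, so it deletes. → [grokhxeskue].
/goisaexiksis/: /i/ is a high vowel flanked by voiceless consonants /x/ and /k/, so it deletes. /i/ is a high vowel flanked by voiceless consonants /s/ and /s/, so it deletes. → [goisaexkss].
/kakipixgoujatosi/: /i/ is a high vowel flanked by voiceless consonants /k/ and /p/, so it deletes. /i/ is a high vowel flanked by voiceless consonants /p/ and /x/, so it deletes. → [kakpxgoujatosi].

zeofkpkigwu, grokhxeskue, goisaexkss, kakpxgoujatosi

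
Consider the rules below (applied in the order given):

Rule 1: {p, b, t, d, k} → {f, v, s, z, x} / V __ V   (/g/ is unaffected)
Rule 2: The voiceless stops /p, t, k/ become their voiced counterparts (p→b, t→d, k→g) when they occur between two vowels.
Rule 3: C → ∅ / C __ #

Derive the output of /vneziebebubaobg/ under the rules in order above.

Rule 1 (intervocalic spirantization): /b/ is a stop between vowels /e/ and /e/, so it spirantizes to the fricative [v]. /b/ is a stop between vowels /e/ and /u/, so it spirantizes to the fricative [v]. /b/ is a stop between vowels /u/ and /a/, so it spirantizes to the fricative [v]. /vneziebebubaobg/ → vnezievevuvaobg.
Rule 2 (intervocalic voicing): no segment meets the environment; /vnezievevuvaobg/ is unchanged.
Rule 3 (final cluster simplification): /g/ is the second consonant of a word-final cluster /bg/, so it deletes. /vnezievevuvaobg/ → vnezievevuvaob.

vnezievevuvaob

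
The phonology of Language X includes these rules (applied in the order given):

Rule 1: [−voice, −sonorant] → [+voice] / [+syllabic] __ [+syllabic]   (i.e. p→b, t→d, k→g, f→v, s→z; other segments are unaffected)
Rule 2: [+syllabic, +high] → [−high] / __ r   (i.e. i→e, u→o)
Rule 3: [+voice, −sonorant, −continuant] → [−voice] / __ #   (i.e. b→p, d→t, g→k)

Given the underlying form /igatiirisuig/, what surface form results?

Rule 1 (intervocalic voicing): /t/ is a voiceless obstruent between vowels /a/ and /i/, so it voices to [d]. /s/ is a voiceless obstruent between vowels /i/ and /u/, so it voices to [z]. /igatiirisuig/ → igadiirizuig.
Rule 2 (pre-rhotic lowering): /i/ is a high vowel immediately before /r/, so it lowers to [e]. /igadiirizuig/ → igadierizuig.
Rule 3 (final devoicing): /g/ is a voiced stop in word-final position, so it devoices to [k]. /igadierizuig/ → igadierizuik.

igadierizuik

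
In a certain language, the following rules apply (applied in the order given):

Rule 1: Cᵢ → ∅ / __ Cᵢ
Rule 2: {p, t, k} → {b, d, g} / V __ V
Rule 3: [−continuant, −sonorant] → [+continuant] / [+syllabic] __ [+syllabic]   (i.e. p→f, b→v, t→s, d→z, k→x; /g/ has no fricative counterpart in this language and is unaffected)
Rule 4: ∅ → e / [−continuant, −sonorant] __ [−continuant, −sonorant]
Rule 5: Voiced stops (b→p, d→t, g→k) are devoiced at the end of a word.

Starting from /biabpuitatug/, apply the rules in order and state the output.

Rule 1 (degemination): no segment meets the environment; /biabpuitatug/ is unchanged.
Rule 2 (intervocalic voicing): /t/ is a voiceless stop between vowels /i/ and /a/, so it voices to [d]. /t/ is a voiceless stop between vowels /a/ and /u/, so it voices to [d]. /biabpuitatug/ → biabpuidadug.
Rule 3 (intervocalic spirantization): /d/ is a stop between vowels /i/ and /a/, so it spirantizes to the fricative [z]. /d/ is a stop between vowels /a/ and /u/, so it spirantizes to the fricative [z]. /biabpuidadug/ → biabpuizazug.
Rule 4 (stop-cluster e-epenthesis): /b/ and /p/ form a stop–stop cluster, so [e] is inserted between them. /biabpuizazug/ → biabepuizazug.
Rule 5 (final devoicing): /g/ is a voiced stop in word-final position, so it devoices to [k]. /biabepuizazug/ → biabepuizazuk.

biabepuizazuk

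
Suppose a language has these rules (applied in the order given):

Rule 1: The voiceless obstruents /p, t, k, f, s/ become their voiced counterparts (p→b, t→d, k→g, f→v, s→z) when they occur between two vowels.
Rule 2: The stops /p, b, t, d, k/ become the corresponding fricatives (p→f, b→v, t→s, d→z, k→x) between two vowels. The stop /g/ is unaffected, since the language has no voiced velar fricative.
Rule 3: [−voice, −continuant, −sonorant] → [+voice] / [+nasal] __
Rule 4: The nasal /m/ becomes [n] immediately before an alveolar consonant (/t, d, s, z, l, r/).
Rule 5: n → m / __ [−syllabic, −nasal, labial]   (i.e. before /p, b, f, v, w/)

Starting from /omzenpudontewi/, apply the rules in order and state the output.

onzembuzondewi

Rule 1 (intervocalic voicing): no segment meets the environment; /omzenpudontewi/ is unchanged.
Rule 2 (intervocalic spirantization): /d/ is a stop between vowels /u/ and /o/, so it spirantizes to the fricative [z]. /omzenpudontewi/ → omzenpuzontewi.
Rule 3 (post-nasal voicing): /p/ is a voiceless stop immediately after the nasal /n/, so it voices to [b]. /t/ is a voiceless stop immediately after the nasal /n/, so it voices to [d]. /omzenpuzontewi/ → omzenbuzondewi.
Rule 4 (nasal place assimilation): /m/ precedes the alveolar consonant /z/, so it assimilates in place to [n]. /omzenbuzondewi/ → onzenbuzondewi.
Rule 5 (nasal place assimilation): /n/ precedes the labial consonant /b/, so it assimilates in place to [m]. /onzenbuzondewi/ → onzembuzondewi.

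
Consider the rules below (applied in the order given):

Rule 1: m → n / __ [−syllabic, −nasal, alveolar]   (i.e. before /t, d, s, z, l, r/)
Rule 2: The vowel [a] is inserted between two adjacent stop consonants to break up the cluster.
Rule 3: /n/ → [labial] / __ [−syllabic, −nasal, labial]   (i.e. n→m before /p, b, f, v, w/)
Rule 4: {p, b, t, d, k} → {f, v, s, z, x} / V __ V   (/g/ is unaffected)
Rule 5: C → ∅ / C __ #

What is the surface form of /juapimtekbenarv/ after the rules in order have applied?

juafintexavenar

Rule 1 (nasal place assimilation): /m/ precedes the alveolar consonant /t/, so it assimilates in place to [n]. /juapimtekbenarv/ → juapintekbenarv.
Rule 2 (stop-cluster a-epenthesis): /k/ and /b/ form a stop–stop cluster, so [a] is inserted between them. /juapintekbenarv/ → juapintekabenarv.
Rule 3 (nasal place assimilation): no segment meets the environment; /juapintekabenarv/ is unchanged.
Rule 4 (intervocalic spirantization): /p/ is a stop between vowels /a/ and /i/, so it spirantizes to the fricative [f]. /k/ is a stop between vowels /e/ and /a/, so it spirantizes to the fricative [x]. /b/ is a stop between vowels /a/ and /e/, so it spirantizes to the fricative [v]. /juapintekabenarv/ → juafintexavenarv.
Rule 5 (final cluster simplification): /v/ is the second consonant of a word-final cluster /rv/, so it deletes. /juafintexavenarv/ → juafintexavenar.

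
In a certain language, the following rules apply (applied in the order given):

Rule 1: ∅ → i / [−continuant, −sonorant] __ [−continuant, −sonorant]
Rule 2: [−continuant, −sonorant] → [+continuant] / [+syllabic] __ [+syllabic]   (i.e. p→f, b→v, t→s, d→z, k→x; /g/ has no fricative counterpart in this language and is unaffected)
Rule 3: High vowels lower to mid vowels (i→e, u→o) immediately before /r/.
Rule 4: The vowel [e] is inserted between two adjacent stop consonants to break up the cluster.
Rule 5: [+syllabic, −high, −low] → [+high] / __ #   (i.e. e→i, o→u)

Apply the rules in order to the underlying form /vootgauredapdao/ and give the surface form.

Rule 1 (stop-cluster i-epenthesis): /t/ and /g/ form a stop–stop cluster, so [i] is inserted between them. /p/ and /d/ form a stop–stop cluster, so [i] is inserted between them. /vootgauredapdao/ → vootigauredapidao.
Rule 2 (intervocalic spirantization): /t/ is a stop between vowels /o/ and /i/, so it spirantizes to the fricative [s]. /d/ is a stop between vowels /e/ and /a/, so it spirantizes to the fricative [z]. /p/ is a stop between vowels /a/ and /i/, so it spirantizes to the fricative [f]. /d/ is a stop between vowels /i/ and /a/, so it spirantizes to the fricative [z]. /vootigauredapidao/ → voosigaurezafizao.
Rule 3 (pre-rhotic lowering): /u/ is a high vowel immediately before /r/, so it lowers to [o]. /voosigaurezafizao/ → voosigaorezafizao.
Rule 4 (stop-cluster e-epenthesis): no segment meets the environment; /voosigaorezafizao/ is unchanged.
Rule 5 (final vowel raising): /o/ is a mid vowel in word-final position, so it raises to [u]. /voosigaorezafizao/ → voosigaorezafizau.

voosigaorezafizau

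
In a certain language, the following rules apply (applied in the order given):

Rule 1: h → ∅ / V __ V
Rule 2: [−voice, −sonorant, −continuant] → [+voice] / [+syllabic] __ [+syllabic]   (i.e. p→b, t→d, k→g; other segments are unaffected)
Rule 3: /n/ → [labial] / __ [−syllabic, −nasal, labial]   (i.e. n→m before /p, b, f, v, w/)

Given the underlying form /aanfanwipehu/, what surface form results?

Rule 1 (intervocalic h-deletion): /h/ occurs between vowels /e/ and /u/, so it deletes. /aanfanwipehu/ → aanfanwipeu.
Rule 2 (intervocalic voicing): /p/ is a voiceless stop between vowels /i/ and /e/, so it voices to [b]. /aanfanwipeu/ → aanfanwibeu.
Rule 3 (nasal place assimilation): /n/ precedes the labial consonant /f/, so it assimilates in place to [m]. /n/ precedes the labial consonant /w/, so it assimilates in place to [m]. /aanfanwibeu/ → aamfamwibeu.

aamfamwibeu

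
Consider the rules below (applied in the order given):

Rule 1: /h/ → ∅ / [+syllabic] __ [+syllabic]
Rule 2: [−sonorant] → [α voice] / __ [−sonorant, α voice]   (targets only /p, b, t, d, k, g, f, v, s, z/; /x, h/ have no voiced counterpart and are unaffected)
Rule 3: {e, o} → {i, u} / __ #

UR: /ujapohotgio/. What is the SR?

Rule 1 (intervocalic h-deletion): /h/ occurs between vowels /o/ and /o/, so it deletes. /ujapohotgio/ → ujapootgio.
Rule 2 (regressive voicing assimilation): /t/ precedes the voiced obstruent /g/, so it voices to [d] by assimilation. /ujapootgio/ → ujapoodgio.
Rule 3 (final vowel raising): /o/ is a mid vowel in word-final position, so it raises to [u]. /ujapoodgio/ → ujapoodgiu.

ujapoodgiu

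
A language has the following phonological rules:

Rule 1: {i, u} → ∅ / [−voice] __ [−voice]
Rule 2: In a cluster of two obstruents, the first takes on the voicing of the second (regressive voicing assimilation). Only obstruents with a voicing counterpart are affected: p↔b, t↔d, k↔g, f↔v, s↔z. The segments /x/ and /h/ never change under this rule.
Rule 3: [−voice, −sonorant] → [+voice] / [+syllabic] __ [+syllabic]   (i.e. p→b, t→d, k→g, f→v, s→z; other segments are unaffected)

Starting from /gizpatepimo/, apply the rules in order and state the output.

gispadebimo

Rule 1 (high vowel syncope): no segment meets the environment; /gizpatepimo/ is unchanged.
Rule 2 (regressive voicing assimilation): /z/ precedes the voiceless obstruent /p/, so it devoices to [s] by assimilation. /gizpatepimo/ → gispatepimo.
Rule 3 (intervocalic voicing): /t/ is a voiceless obstruent between vowels /a/ and /e/, so it voices to [d]. /p/ is a voiceless obstruent between vowels /e/ and /i/, so it voices to [b]. /gispatepimo/ → gispadebimo.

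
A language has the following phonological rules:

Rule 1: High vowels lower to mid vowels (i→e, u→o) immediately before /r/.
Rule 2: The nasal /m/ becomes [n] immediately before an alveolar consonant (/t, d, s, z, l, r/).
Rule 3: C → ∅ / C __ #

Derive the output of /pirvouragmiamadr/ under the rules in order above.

pervooragmiamad

Rule 1 (pre-rhotic lowering): /i/ is a high vowel immediately before /r/, so it lowers to [e]. /u/ is a high vowel immediately before /r/, so it lowers to [o]. /pirvouragmiamadr/ → pervooragmiamadr.
Rule 2 (nasal place assimilation): no segment meets the environment; /pervooragmiamadr/ is unchanged.
Rule 3 (final cluster simplification): /r/ is the second consonant of a word-final cluster /dr/, so it deletes. /pervooragmiamadr/ → pervooragmiamad.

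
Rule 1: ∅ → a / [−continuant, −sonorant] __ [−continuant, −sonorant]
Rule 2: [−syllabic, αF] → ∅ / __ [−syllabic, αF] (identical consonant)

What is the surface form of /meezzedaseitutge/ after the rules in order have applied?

Rule 1 (stop-cluster a-epenthesis): /t/ and /g/ form a stop–stop cluster, so [a] is inserted between them. /meezzedaseitutge/ → meezzedaseitutage.
Rule 2 (degemination): /zz/ is a geminate; the first /z/ deletes. /meezzedaseitutage/ → meezedaseitutage.

meezedaseitutage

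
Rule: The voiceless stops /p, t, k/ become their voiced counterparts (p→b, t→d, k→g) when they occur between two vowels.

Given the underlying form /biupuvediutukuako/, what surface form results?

biubuvediuduguago

/p/ is a voiceless stop between vowels /u/ and /u/, so it voices to [b].
/t/ is a voiceless stop between vowels /u/ and /u/, so it voices to [d].
/k/ is a voiceless stop between vowels /u/ and /u/, so it voices to [g].
/k/ is a voiceless stop between vowels /a/ and /o/, so it voices to [g].
Surface form: [biubuvediuduguago].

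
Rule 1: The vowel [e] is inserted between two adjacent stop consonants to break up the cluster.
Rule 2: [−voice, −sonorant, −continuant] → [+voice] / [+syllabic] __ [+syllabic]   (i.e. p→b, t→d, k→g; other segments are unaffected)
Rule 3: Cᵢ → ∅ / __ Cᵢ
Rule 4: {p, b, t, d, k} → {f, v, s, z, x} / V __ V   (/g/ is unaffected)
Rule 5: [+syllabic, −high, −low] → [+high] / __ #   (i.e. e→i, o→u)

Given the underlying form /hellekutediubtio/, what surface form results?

Rule 1 (stop-cluster e-epenthesis): /b/ and /t/ form a stop–stop cluster, so [e] is inserted between them. /hellekutediubtio/ → hellekutediubetio.
Rule 2 (intervocalic voicing): /k/ is a voiceless stop between vowels /e/ and /u/, so it voices to [g]. /t/ is a voiceless stop between vowels /u/ and /e/, so it voices to [d]. /t/ is a voiceless stop between vowels /e/ and /i/, so it voices to [d]. /hellekutediubetio/ → hellegudediubedio.
Rule 3 (degemination): /ll/ is a geminate; the first /l/ deletes. /hellegudediubedio/ → helegudediubedio.
Rule 4 (intervocalic spirantization): /d/ is a stop between vowels /u/ and /e/, so it spirantizes to the fricative [z]. /d/ is a stop between vowels /e/ and /i/, so it spirantizes to the fricative [z]. /b/ is a stop between vowels /u/ and /e/, so it spirantizes to the fricative [v]. /d/ is a stop between vowels /e/ and /i/, so it spirantizes to the fricative [z]. /helegudediubedio/ → heleguzeziuvezio.
Rule 5 (final vowel raising): /o/ is a mid vowel in word-final position, so it raises to [u]. /heleguzeziuvezio/ → heleguzeziuveziu.

heleguzeziuveziu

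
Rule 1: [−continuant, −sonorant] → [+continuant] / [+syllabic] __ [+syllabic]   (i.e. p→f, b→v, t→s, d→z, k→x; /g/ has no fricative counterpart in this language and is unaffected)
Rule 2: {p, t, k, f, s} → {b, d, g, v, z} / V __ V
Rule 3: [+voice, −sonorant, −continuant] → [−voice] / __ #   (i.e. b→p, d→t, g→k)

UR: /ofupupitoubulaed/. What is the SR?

ovuvuvizouvulaet

Rule 1 (intervocalic spirantization): /p/ is a stop between vowels /u/ and /u/, so it spirantizes to the fricative [f]. /p/ is a stop between vowels /u/ and /i/, so it spirantizes to the fricative [f]. /t/ is a stop between vowels /i/ and /o/, so it spirantizes to the fricative [s]. /b/ is a stop between vowels /u/ and /u/, so it spirantizes to the fricative [v]. /ofupupitoubulaed/ → ofufufisouvulaed.
Rule 2 (intervocalic voicing): /f/ is a voiceless obstruent between vowels /o/ and /u/, so it voices to [v]. /f/ is a voiceless obstruent between vowels /u/ and /u/, so it voices to [v]. /f/ is a voiceless obstruent between vowels /u/ and /i/, so it voices to [v]. /s/ is a voiceless obstruent between vowels /i/ and /o/, so it voices to [z]. /ofufufisouvulaed/ → ovuvuvizouvulaed.
Rule 3 (final devoicing): /d/ is a voiced stop in word-final position, so it devoices to [t]. /ovuvuvizouvulaed/ → ovuvuvizouvulaet.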